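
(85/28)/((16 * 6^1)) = 0.03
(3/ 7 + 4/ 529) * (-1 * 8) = -12920/ 3703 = -3.49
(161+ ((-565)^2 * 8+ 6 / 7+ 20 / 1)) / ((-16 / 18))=-160900857 / 56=-2873229.59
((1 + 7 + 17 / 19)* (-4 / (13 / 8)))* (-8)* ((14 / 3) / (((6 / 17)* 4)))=99008 / 171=578.99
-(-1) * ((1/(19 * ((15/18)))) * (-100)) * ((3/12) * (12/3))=-120/19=-6.32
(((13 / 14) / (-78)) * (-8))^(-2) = 441 / 4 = 110.25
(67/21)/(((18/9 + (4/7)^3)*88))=3283/198000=0.02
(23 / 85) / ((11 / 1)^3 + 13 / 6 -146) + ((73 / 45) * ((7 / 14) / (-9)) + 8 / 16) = 20112284 / 49041855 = 0.41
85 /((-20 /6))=-51 /2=-25.50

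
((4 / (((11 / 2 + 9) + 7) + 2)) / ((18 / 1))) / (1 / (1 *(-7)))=-28 / 423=-0.07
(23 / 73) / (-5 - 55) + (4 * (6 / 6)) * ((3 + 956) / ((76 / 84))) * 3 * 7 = 7409540443 / 83220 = 89035.57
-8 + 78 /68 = -233 /34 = -6.85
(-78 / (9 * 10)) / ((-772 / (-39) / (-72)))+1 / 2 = 7049 / 1930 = 3.65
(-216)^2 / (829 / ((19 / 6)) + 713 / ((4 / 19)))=3545856 / 277289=12.79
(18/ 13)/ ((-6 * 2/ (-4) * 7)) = 6/ 91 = 0.07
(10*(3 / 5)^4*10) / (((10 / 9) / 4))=5832 / 125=46.66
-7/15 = -0.47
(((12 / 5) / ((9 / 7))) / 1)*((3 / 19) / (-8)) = -7 / 190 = -0.04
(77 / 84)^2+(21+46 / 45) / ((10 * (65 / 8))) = 86683 / 78000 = 1.11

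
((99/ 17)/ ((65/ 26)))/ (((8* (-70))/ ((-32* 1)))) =396/ 2975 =0.13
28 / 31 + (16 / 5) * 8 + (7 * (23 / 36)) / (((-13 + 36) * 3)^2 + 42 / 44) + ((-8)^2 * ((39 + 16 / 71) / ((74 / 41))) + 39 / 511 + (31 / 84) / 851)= 1417.49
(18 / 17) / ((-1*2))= -9 / 17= -0.53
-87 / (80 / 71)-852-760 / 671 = -49940927 / 53680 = -930.35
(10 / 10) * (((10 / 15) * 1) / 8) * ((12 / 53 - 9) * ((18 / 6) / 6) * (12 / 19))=-465 / 2014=-0.23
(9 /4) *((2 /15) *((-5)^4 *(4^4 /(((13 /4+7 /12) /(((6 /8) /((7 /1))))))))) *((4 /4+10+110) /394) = 13068000 /31717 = 412.02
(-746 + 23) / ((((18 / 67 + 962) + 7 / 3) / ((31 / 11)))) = -4505013 / 2132735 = -2.11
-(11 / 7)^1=-11 / 7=-1.57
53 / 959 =0.06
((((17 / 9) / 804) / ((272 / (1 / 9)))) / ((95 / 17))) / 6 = 17 / 593930880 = 0.00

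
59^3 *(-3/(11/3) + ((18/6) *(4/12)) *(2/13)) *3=-58533015/143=-409321.78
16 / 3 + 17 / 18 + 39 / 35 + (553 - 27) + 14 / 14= 336667 / 630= 534.39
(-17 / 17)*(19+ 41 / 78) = -1523 / 78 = -19.53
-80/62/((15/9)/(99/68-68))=27150/527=51.52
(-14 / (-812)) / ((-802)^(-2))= 321602 / 29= 11089.72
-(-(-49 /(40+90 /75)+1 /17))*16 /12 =-7918 /5253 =-1.51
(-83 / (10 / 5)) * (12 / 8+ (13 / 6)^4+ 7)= -3284891 / 2592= -1267.32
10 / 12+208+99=1847 / 6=307.83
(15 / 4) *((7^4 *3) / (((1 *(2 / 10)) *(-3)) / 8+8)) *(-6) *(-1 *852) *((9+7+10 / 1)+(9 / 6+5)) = 179505963000 / 317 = 566264867.51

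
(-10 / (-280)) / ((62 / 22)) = 11 / 868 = 0.01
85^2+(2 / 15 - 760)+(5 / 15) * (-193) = 32004 / 5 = 6400.80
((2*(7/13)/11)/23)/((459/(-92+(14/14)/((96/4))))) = -0.00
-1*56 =-56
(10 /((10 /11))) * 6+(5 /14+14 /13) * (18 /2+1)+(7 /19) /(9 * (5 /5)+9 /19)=1316617 /16380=80.38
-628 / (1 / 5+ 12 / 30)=-3140 / 3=-1046.67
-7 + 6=-1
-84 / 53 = -1.58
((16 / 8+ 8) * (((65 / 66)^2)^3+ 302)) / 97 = 125184558977285 / 4008716575776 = 31.23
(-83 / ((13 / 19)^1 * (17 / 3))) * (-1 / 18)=1577 / 1326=1.19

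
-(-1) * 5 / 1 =5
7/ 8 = 0.88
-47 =-47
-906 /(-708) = 151 /118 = 1.28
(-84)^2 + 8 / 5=35288 / 5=7057.60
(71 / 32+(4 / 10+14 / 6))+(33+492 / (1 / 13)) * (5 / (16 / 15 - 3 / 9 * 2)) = 38576377 / 480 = 80367.45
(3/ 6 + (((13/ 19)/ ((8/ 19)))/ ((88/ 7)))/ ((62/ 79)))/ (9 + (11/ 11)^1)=29013/ 436480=0.07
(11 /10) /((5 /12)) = 66 /25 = 2.64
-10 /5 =-2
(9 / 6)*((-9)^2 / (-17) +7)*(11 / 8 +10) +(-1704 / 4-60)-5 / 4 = -61079 / 136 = -449.11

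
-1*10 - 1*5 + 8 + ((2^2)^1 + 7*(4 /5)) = 2.60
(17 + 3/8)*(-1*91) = -12649/8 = -1581.12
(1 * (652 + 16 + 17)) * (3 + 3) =4110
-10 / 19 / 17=-10 / 323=-0.03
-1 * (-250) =250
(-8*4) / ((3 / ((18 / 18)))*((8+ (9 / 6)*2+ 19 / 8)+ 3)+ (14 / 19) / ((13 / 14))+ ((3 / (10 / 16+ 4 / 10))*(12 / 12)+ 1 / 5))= -12962560 / 21487611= -0.60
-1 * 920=-920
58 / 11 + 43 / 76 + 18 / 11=6249 / 836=7.47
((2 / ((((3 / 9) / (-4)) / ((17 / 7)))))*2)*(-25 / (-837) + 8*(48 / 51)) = -1720976 / 1953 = -881.20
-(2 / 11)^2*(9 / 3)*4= -0.40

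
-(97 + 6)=-103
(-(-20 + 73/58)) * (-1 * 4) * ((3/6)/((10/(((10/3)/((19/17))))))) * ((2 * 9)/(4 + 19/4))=-443496/19285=-23.00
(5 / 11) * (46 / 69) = 10 / 33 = 0.30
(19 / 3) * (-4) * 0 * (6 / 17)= 0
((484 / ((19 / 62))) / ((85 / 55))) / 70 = 165044 / 11305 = 14.60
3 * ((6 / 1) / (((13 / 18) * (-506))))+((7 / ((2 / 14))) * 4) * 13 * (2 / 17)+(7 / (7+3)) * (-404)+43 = 16750263 / 279565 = 59.92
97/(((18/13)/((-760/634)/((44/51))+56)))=240128447/62766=3825.77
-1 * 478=-478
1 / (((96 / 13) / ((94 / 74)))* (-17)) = -611 / 60384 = -0.01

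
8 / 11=0.73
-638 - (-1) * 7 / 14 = -1275 / 2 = -637.50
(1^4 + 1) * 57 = 114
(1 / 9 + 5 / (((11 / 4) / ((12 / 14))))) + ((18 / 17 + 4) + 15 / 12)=375973 / 47124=7.98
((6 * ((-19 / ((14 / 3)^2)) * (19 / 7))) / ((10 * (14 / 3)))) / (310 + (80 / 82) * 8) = -1198881 / 1251401200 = -0.00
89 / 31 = 2.87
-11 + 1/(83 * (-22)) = -20087/1826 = -11.00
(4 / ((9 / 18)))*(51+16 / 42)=8632 / 21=411.05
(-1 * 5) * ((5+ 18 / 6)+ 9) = -85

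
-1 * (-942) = 942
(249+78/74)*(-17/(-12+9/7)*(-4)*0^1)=0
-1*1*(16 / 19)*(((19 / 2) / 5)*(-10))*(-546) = -8736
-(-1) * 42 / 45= 0.93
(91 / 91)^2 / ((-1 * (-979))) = 1 / 979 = 0.00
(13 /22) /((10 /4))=13 /55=0.24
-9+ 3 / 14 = -123 / 14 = -8.79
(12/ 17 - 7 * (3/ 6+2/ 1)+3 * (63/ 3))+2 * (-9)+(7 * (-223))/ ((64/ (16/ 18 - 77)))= 1884.60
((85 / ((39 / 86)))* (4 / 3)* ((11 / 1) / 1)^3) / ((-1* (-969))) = 343.28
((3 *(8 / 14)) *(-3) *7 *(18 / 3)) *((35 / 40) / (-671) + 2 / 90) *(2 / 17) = -30318 / 57035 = -0.53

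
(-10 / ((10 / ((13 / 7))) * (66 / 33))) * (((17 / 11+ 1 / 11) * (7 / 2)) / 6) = -39 / 44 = -0.89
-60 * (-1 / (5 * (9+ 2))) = 12 / 11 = 1.09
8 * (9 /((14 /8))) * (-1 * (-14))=576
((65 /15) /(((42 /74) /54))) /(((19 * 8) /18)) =12987 /266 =48.82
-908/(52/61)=-13847/13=-1065.15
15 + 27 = 42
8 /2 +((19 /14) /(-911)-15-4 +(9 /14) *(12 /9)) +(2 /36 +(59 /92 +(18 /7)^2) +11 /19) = -4393550197 /702260748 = -6.26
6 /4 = 3 /2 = 1.50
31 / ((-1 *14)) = -31 / 14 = -2.21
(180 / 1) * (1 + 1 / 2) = 270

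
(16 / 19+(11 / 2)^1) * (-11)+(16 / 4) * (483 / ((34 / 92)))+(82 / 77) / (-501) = 128541172841 / 24920742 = 5158.00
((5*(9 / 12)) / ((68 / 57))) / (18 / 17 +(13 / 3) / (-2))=-2565 / 904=-2.84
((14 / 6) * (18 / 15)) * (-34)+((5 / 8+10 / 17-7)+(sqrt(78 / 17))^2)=-65551 / 680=-96.40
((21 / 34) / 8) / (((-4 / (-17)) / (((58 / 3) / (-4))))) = -203 / 128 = -1.59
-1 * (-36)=36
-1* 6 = -6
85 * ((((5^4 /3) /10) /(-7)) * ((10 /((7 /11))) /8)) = -496.92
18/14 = 9/7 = 1.29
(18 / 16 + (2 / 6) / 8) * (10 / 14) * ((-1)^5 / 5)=-0.17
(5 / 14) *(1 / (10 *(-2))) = -1 / 56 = -0.02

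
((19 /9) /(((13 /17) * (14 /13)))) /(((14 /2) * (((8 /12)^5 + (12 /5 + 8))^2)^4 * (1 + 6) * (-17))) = -10025852592104238160546875 /493080658160826476017299250157060096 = -0.00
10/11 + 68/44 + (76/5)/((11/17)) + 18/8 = 6203/220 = 28.20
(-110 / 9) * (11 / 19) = -1210 / 171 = -7.08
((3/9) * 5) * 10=50/3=16.67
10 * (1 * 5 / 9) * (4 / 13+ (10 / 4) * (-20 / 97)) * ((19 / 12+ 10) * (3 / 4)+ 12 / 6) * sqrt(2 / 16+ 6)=-435575 * sqrt(2) / 20176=-30.53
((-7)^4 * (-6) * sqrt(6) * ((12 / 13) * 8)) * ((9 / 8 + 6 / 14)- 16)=19979064 * sqrt(6) / 13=3764500.95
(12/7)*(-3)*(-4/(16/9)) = 81/7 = 11.57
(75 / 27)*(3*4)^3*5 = 24000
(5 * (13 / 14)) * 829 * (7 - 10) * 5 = -808275 / 14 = -57733.93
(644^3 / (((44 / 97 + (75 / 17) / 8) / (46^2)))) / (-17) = -438566027167744 / 13259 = -33076855507.03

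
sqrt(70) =8.37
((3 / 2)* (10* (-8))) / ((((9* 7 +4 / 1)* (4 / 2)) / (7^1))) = -6.27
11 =11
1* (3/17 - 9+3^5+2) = 4015/17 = 236.18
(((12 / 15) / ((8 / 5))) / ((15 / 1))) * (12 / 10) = 1 / 25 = 0.04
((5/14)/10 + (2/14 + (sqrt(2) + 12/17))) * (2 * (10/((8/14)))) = 80.45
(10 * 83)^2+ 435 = 689335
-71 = -71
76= 76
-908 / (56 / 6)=-681 / 7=-97.29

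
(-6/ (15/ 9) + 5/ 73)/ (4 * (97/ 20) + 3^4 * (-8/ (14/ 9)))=0.01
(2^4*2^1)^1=32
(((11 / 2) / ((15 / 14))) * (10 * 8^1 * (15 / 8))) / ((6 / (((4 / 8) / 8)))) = 385 / 48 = 8.02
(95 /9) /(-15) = -0.70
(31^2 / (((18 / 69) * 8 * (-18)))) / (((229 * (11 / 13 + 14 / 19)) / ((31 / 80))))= -7358377 / 269084160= -0.03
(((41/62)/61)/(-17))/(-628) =41/40376632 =0.00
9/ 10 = 0.90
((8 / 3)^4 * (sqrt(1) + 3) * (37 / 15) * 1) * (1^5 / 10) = 303104 / 6075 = 49.89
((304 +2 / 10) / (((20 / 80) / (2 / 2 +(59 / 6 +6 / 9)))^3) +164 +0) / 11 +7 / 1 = 2691804.75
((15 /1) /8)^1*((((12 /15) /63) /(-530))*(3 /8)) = -1 /59360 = -0.00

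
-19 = -19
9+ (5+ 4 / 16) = 57 / 4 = 14.25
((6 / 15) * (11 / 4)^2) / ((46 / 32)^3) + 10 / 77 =5378654 / 4684295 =1.15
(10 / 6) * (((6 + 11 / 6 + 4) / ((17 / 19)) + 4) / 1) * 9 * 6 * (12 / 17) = 316260 / 289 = 1094.33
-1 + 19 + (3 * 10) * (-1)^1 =-12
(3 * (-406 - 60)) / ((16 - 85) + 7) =699 / 31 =22.55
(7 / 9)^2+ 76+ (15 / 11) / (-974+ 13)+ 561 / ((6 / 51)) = 4845.10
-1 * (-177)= 177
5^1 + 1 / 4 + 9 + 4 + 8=105 / 4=26.25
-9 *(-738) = 6642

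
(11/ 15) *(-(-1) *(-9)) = -33/ 5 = -6.60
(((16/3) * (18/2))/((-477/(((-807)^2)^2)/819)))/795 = -617526378561456/14045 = -43967702282.77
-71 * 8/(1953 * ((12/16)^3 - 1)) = 36352/72261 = 0.50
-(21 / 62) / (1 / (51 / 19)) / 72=-119 / 9424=-0.01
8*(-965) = -7720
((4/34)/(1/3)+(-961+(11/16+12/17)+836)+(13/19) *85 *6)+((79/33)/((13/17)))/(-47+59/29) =225.62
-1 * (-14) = 14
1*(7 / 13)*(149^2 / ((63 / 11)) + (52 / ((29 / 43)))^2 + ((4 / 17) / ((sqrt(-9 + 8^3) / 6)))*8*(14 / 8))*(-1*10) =-5203622990 / 98397 - 23520*sqrt(503) / 111163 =-52888.71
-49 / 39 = -1.26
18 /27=2 /3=0.67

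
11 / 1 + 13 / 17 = 200 / 17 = 11.76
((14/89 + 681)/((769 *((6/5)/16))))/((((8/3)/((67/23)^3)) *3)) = 36.49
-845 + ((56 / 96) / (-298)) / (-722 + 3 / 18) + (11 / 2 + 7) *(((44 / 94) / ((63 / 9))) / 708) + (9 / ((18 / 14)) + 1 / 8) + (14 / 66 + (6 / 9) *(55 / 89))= -246417360473585075 / 294317641913064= -837.25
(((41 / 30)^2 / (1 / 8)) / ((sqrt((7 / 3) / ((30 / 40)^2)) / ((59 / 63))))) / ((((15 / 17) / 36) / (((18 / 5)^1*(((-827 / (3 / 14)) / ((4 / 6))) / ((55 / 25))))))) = -5577430244*sqrt(21) / 9625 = -2655480.13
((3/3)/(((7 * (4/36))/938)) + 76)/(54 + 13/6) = 7692/337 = 22.82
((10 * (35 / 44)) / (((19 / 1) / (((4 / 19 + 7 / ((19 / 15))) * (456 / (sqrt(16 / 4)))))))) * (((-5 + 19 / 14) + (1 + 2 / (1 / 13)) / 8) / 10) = -24525 / 1672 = -14.67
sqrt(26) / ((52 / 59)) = 59* sqrt(26) / 52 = 5.79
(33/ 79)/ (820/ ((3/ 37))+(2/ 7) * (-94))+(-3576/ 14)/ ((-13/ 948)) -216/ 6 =2573527665285/ 138431384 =18590.64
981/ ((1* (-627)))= -1.56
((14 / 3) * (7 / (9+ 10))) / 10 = 49 / 285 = 0.17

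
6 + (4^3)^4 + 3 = 16777225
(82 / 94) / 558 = 0.00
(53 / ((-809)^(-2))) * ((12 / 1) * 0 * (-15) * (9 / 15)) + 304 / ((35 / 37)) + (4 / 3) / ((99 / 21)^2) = 36754076 / 114345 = 321.43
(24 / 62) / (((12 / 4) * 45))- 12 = -16736 / 1395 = -12.00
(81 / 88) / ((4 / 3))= 243 / 352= 0.69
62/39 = 1.59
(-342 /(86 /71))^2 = 147403881 /1849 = 79720.87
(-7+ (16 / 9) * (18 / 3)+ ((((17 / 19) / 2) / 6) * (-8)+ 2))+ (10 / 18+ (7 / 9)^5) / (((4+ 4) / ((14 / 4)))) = 5.44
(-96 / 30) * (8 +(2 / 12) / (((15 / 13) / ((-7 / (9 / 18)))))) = -4304 / 225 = -19.13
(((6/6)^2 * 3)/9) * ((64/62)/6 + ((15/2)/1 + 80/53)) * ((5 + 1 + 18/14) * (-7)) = -1538687/9858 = -156.09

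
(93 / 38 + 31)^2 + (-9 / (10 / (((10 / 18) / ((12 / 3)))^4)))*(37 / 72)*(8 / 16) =21706562735623 / 19402924032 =1118.73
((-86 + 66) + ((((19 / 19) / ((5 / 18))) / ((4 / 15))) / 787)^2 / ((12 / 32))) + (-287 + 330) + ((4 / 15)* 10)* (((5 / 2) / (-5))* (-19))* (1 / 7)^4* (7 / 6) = 44000854673 / 1911992103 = 23.01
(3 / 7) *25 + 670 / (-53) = -715 / 371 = -1.93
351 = 351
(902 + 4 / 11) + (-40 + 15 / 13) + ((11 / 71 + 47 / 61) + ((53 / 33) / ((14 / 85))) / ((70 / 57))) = 105897942389 / 121389268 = 872.38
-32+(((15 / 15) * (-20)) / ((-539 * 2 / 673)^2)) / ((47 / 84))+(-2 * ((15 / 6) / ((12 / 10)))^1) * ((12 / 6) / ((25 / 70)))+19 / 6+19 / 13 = -9834492875 / 152149998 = -64.64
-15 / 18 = -5 / 6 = -0.83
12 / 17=0.71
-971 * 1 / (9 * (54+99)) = -971 / 1377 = -0.71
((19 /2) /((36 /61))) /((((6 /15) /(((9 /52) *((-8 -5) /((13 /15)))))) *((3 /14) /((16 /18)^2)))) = -405650 /1053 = -385.23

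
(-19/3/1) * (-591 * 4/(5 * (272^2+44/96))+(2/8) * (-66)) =1856248871/17756270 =104.54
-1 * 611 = -611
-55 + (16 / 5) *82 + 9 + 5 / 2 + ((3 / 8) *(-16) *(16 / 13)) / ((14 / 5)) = 196799 / 910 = 216.26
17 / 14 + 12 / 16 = 55 / 28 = 1.96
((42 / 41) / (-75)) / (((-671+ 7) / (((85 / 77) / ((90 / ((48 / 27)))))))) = 34 / 75801825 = 0.00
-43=-43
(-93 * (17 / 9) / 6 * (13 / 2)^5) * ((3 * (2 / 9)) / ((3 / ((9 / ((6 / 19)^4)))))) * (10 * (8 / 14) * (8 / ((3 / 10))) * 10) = -3187511744116375 / 30618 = -104105811748.53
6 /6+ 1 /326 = 327 /326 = 1.00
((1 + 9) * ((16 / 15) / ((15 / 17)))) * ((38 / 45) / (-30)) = -10336 / 30375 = -0.34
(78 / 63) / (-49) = -26 / 1029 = -0.03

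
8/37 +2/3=98/111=0.88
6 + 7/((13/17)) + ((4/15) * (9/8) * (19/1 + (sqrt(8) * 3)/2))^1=9 * sqrt(2)/10 + 2711/130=22.13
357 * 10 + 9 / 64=228489 / 64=3570.14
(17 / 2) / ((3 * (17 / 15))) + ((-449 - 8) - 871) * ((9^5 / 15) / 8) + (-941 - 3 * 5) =-6544291 / 10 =-654429.10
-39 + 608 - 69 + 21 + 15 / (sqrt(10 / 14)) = 3 *sqrt(35) + 521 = 538.75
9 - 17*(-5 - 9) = 247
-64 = -64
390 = 390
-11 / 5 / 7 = -11 / 35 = -0.31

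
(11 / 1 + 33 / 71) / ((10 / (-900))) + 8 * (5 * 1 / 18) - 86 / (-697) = -458515286 / 445383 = -1029.49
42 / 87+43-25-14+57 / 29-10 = -103 / 29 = -3.55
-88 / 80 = -11 / 10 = -1.10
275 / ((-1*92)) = -275 / 92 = -2.99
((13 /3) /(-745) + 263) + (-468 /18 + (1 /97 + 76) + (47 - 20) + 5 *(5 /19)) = 1405934081 /4119105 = 341.32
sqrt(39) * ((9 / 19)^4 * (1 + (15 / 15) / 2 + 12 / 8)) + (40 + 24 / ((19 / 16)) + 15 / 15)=19683 * sqrt(39) / 130321 + 1163 / 19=62.15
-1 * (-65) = 65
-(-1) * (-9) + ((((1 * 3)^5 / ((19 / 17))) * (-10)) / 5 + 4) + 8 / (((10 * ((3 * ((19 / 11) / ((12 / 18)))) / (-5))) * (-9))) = -676829 / 1539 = -439.78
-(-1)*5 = 5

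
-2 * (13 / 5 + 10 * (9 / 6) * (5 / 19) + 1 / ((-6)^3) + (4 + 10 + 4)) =-49.09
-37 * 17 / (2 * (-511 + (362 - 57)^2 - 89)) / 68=-37 / 739400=-0.00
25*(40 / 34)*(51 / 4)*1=375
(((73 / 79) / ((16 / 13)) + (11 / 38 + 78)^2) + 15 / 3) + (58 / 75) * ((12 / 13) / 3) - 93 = 6042.23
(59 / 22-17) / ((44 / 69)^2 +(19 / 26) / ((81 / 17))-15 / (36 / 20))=175466655 / 95260649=1.84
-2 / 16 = -1 / 8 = -0.12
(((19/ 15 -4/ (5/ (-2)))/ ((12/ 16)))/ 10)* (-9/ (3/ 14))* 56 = -67424/ 75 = -898.99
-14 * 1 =-14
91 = 91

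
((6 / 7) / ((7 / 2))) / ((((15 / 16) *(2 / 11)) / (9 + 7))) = 5632 / 245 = 22.99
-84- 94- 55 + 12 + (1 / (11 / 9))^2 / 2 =-53401 / 242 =-220.67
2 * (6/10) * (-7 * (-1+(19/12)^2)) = -1519/120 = -12.66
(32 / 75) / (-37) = -32 / 2775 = -0.01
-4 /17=-0.24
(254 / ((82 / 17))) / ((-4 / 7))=-15113 / 164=-92.15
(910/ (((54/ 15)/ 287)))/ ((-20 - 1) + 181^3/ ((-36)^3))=-3384763200/ 6909517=-489.87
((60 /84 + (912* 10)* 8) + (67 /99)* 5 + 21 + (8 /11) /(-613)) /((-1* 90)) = -6200945209 /7646562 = -810.95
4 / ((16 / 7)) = 1.75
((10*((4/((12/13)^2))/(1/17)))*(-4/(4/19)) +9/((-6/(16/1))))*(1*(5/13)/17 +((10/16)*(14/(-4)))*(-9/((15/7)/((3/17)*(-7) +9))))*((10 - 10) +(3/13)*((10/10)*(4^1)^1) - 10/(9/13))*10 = 68203225373255/465426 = 146539354.00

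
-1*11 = -11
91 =91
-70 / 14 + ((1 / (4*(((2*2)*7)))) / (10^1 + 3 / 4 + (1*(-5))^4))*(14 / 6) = -5.00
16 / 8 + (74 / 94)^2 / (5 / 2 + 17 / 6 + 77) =1095353 / 545623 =2.01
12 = 12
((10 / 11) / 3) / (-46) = -5 / 759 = -0.01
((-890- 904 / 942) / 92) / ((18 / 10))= -1049105 / 194994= -5.38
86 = 86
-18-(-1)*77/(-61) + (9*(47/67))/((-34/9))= -2908877/138958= -20.93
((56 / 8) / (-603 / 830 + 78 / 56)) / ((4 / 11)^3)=27065885 / 123888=218.47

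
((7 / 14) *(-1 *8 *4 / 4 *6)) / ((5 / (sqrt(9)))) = -72 / 5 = -14.40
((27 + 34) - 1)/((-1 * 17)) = -60/17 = -3.53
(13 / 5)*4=52 / 5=10.40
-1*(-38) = 38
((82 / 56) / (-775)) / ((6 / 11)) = -451 / 130200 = -0.00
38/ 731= 0.05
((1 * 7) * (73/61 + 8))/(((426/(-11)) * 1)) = -14399/8662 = -1.66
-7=-7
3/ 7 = 0.43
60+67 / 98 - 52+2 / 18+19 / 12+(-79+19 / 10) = -588487 / 8820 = -66.72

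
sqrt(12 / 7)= 1.31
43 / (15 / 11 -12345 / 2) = -946 / 135765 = -0.01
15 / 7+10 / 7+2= 39 / 7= 5.57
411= 411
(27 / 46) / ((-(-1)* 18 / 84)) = 63 / 23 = 2.74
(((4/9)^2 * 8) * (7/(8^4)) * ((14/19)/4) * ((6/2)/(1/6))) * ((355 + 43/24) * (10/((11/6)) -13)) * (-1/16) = 34825721/23113728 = 1.51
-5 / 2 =-2.50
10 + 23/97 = 993/97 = 10.24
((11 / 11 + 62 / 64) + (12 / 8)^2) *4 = 135 / 8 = 16.88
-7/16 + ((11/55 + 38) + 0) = 3021/80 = 37.76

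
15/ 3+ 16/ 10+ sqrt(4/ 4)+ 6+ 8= 108/ 5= 21.60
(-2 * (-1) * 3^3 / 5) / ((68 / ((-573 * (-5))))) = 15471 / 34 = 455.03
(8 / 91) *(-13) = -8 / 7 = -1.14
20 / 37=0.54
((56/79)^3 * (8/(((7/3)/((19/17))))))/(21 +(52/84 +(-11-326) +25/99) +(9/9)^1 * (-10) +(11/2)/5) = -0.00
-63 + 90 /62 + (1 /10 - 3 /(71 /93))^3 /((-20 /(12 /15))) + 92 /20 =-15173256695271 /277381025000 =-54.70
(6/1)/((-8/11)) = -33/4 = -8.25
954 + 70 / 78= 37241 / 39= 954.90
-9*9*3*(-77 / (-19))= -984.79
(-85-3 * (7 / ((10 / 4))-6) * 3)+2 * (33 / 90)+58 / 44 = -17869 / 330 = -54.15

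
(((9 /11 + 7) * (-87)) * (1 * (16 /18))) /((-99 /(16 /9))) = 319232 /29403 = 10.86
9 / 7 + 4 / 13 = 145 / 91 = 1.59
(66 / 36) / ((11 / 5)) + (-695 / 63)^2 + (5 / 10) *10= 127.53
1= 1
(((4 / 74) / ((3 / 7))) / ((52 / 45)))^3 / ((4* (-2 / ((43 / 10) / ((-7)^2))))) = -203175 / 14244434048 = -0.00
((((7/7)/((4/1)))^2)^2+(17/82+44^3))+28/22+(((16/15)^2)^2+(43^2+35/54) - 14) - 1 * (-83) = 509127734476291/5844960000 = 87105.43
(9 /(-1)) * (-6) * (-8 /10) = -216 /5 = -43.20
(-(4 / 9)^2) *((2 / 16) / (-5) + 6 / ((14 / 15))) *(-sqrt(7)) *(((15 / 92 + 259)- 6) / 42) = 41760763 *sqrt(7) / 5477220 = 20.17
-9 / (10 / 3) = -27 / 10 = -2.70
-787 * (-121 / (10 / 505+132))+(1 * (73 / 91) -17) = 855577041 / 1213394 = 705.11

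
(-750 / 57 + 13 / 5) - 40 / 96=-10.97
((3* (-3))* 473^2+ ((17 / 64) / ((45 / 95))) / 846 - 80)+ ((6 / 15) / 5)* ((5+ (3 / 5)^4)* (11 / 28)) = -15331861341454501 / 7614000000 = -2013640.84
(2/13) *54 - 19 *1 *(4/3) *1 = -664/39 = -17.03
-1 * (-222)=222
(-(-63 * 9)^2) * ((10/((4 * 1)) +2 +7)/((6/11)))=-27112239/4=-6778059.75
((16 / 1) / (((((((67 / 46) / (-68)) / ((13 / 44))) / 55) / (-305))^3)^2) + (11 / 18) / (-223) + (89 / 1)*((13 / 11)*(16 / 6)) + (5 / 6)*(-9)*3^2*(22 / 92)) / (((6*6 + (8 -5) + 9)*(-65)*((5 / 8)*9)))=-451198411451968413574381250486503313097572581839713 / 3224436450697937989800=-139930936258429065088673500000.00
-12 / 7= -1.71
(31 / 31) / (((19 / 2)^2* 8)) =1 / 722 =0.00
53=53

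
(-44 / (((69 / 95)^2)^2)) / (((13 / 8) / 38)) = -1089483560000 / 294672573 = -3697.27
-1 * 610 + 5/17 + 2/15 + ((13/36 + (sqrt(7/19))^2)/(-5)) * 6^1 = -1971747/3230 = -610.45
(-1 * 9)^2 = 81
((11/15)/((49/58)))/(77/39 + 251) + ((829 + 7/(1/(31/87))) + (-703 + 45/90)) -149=-20.00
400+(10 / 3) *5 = 1250 / 3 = 416.67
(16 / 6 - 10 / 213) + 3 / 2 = 585 / 142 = 4.12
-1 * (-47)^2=-2209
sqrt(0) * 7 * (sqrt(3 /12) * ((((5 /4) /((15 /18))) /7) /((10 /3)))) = 0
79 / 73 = 1.08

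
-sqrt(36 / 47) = -6*sqrt(47) / 47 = -0.88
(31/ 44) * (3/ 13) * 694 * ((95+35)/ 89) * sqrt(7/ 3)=53785 * sqrt(21)/ 979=251.76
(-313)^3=-30664297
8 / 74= 0.11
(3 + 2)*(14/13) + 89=1227/13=94.38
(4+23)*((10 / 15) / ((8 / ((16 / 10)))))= 3.60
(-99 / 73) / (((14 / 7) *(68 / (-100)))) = 2475 / 2482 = 1.00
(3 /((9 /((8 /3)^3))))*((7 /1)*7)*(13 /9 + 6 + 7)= 3261440 /729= 4473.85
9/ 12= 3/ 4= 0.75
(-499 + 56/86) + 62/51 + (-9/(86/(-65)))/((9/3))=-2170481/4386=-494.87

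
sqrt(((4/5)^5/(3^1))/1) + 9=32 *sqrt(15)/375 + 9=9.33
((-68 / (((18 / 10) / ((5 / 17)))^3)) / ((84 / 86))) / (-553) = 1343750 / 2446638453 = 0.00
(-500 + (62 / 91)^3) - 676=-885961168 / 753571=-1175.68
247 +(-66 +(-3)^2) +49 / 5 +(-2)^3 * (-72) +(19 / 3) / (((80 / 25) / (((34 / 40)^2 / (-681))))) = 2028742541 / 2615040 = 775.80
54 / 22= 27 / 11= 2.45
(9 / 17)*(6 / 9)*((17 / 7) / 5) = 6 / 35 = 0.17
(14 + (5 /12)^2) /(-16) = -2041 /2304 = -0.89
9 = 9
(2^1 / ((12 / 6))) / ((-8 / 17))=-17 / 8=-2.12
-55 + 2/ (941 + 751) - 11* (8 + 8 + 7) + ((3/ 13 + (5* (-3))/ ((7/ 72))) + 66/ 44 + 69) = -15072079/ 38493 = -391.55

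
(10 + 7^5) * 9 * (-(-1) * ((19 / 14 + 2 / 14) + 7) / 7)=2573001 / 14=183785.79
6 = 6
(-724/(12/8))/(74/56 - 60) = 40544/4929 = 8.23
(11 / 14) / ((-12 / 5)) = -55 / 168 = -0.33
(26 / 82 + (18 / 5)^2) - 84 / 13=90817 / 13325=6.82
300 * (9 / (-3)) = -900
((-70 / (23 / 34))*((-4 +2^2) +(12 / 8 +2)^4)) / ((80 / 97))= -27714743 / 1472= -18827.95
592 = 592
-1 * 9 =-9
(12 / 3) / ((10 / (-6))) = -12 / 5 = -2.40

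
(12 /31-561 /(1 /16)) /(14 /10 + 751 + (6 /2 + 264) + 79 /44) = -61213680 /6964553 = -8.79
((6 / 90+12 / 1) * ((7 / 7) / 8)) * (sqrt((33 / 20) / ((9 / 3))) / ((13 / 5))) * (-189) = -11403 * sqrt(55) / 1040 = -81.31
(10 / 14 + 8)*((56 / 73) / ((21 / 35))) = 2440 / 219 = 11.14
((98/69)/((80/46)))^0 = 1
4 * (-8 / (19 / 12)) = -384 / 19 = -20.21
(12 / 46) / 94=3 / 1081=0.00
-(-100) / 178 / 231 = 50 / 20559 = 0.00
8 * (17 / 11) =136 / 11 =12.36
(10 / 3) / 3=10 / 9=1.11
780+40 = 820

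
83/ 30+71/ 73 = 8189/ 2190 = 3.74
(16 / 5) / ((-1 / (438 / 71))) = -7008 / 355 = -19.74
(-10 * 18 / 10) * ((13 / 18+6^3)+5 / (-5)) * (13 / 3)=-50479 / 3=-16826.33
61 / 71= 0.86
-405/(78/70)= -4725/13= -363.46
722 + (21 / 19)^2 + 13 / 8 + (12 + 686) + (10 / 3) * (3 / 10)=4112069 / 2888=1423.85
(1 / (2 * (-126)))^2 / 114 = 1 / 7239456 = 0.00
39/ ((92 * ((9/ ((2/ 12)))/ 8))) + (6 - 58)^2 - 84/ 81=1678579/ 621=2703.03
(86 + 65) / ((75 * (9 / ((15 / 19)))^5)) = 18875 / 1805076171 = 0.00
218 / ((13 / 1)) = 218 / 13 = 16.77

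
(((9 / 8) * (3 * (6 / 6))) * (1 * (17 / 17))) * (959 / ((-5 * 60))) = -8631 / 800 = -10.79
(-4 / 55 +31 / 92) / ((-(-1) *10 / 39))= 52143 / 50600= 1.03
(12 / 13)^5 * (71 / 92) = 4416768 / 8539739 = 0.52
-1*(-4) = 4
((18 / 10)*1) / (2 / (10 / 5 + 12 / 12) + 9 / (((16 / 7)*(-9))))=7.85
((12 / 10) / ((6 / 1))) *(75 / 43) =15 / 43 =0.35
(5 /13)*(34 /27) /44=85 /7722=0.01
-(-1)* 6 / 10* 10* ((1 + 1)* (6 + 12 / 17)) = 1368 / 17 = 80.47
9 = 9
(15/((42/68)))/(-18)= -85/63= -1.35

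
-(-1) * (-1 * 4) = -4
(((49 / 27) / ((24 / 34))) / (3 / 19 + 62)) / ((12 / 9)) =15827 / 510192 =0.03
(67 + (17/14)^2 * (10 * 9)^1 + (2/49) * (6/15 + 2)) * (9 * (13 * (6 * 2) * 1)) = 68727906/245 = 280522.07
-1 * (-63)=63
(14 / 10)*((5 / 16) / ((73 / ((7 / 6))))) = 49 / 7008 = 0.01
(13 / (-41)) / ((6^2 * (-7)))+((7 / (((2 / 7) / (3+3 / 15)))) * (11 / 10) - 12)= 19176517 / 258300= 74.24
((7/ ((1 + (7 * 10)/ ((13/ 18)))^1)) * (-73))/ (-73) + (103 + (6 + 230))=431638/ 1273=339.07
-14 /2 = -7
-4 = -4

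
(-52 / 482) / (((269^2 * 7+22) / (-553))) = 14378 / 122078309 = 0.00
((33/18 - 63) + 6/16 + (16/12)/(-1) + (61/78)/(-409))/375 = -7927891/47853000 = -0.17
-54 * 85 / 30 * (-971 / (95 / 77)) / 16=11439351 / 1520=7525.89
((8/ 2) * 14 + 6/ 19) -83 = -507/ 19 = -26.68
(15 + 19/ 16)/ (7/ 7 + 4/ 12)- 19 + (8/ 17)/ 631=-4708641/ 686528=-6.86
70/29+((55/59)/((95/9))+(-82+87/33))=-27485606/357599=-76.86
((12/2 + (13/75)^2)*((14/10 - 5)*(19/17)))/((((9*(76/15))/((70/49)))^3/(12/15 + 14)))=-1255003/113669514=-0.01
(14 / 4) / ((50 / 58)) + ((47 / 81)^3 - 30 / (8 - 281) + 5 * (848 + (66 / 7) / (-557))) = 5716441170491351 / 1346857498350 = 4244.28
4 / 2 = 2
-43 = -43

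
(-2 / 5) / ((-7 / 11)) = 22 / 35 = 0.63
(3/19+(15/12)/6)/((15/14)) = 1169/3420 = 0.34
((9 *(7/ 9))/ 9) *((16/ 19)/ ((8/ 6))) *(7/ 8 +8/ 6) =371/ 342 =1.08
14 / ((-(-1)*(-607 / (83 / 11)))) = -1162 / 6677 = -0.17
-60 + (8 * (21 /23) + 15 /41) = -49347 /943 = -52.33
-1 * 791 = -791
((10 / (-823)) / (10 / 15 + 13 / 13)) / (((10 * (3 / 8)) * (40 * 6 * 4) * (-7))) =1 / 3456600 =0.00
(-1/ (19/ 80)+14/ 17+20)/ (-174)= -2683/ 28101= -0.10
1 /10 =0.10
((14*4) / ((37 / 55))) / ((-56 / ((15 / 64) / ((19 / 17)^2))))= -238425 / 854848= -0.28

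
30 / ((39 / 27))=270 / 13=20.77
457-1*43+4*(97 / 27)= 11566 / 27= 428.37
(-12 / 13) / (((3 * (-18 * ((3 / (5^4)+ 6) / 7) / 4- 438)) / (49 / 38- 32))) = -6807500 / 318323473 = -0.02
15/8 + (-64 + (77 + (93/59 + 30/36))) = 24475/1416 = 17.28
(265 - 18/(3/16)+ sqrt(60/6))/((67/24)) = 24 * sqrt(10)/67+ 4056/67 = 61.67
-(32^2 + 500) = -1524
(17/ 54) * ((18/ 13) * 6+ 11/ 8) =17119/ 5616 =3.05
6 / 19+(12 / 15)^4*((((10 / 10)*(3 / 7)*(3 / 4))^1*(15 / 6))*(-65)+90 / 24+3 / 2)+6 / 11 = -18.38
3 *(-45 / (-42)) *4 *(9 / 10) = 81 / 7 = 11.57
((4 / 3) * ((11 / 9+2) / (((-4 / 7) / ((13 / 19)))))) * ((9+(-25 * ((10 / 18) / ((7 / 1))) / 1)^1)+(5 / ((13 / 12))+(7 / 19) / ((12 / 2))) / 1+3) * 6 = -13260685 / 29241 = -453.50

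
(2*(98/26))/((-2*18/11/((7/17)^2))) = -26411/67626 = -0.39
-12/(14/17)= -102/7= -14.57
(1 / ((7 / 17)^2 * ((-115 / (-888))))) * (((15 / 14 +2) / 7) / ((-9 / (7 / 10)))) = -919598 / 591675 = -1.55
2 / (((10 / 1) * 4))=1 / 20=0.05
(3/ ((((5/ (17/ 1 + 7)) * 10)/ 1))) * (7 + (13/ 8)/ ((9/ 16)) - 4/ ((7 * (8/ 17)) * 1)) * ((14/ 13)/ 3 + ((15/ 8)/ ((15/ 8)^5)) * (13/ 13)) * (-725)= -3983.71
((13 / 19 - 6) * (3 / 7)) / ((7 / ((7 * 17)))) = -5151 / 133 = -38.73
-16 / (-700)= 4 / 175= 0.02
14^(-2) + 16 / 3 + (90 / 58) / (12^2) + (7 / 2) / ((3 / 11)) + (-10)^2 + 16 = 9152323 / 68208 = 134.18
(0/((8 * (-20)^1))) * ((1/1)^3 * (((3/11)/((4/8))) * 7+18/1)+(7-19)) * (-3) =0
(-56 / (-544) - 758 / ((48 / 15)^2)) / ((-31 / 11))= 1769361 / 67456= 26.23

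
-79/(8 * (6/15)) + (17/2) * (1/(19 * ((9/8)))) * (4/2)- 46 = -191225/2736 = -69.89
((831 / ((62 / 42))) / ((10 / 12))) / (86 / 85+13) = 593334 / 12307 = 48.21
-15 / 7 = -2.14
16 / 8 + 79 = 81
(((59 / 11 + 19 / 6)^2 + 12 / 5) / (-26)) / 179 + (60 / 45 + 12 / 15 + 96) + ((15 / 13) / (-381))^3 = 3442922051550000493 / 35089899296835240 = 98.12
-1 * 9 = -9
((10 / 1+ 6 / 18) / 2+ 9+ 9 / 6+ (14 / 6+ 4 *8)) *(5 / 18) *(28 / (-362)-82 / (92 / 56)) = -8671250 / 12489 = -694.31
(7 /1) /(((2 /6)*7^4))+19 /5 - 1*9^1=-8903 /1715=-5.19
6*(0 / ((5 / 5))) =0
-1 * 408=-408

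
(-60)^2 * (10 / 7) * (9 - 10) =-36000 / 7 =-5142.86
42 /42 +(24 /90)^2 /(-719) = 161759 /161775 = 1.00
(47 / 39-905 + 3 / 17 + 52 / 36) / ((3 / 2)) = -3588848 / 5967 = -601.45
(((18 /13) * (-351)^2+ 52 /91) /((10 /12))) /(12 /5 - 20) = -1791159 /154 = -11630.90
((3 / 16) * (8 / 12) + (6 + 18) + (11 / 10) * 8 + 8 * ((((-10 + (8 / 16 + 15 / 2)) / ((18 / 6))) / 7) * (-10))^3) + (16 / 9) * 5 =18049537 / 370440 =48.72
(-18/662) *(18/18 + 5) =-54/331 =-0.16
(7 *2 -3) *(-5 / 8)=-55 / 8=-6.88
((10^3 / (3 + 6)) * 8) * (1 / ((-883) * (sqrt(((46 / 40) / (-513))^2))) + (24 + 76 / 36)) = 37442200000 / 1645029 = 22760.81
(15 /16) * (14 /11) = 105 /88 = 1.19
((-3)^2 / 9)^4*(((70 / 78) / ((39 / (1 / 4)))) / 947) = 35 / 5761548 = 0.00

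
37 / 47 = 0.79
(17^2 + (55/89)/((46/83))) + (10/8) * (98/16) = 19505211/65504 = 297.77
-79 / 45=-1.76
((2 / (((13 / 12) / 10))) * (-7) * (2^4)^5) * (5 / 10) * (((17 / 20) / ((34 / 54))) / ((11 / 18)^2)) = -385263599616 / 1573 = -244922822.39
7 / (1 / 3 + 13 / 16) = 336 / 55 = 6.11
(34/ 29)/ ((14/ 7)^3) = 17/ 116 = 0.15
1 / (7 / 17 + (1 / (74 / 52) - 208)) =-0.00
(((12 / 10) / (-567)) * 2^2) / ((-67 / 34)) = 272 / 63315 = 0.00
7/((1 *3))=7/3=2.33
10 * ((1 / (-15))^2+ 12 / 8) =677 / 45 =15.04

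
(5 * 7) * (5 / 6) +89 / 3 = 353 / 6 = 58.83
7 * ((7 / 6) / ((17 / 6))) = 49 / 17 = 2.88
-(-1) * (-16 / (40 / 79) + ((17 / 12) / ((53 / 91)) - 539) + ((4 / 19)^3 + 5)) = -12283394387 / 21811620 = -563.16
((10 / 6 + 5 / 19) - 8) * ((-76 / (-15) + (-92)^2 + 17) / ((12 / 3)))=-22021343 / 1710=-12877.98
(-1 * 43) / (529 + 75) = -43 / 604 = -0.07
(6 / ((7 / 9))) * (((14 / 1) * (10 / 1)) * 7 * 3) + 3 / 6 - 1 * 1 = 45359 / 2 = 22679.50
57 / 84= 19 / 28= 0.68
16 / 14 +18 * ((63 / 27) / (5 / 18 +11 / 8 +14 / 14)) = 22696 / 1337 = 16.98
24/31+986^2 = 30138100/31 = 972196.77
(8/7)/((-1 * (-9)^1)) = 8/63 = 0.13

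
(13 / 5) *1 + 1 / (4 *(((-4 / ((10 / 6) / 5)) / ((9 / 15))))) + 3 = 447 / 80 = 5.59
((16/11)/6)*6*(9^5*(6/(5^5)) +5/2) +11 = 6171829/34375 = 179.54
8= 8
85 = 85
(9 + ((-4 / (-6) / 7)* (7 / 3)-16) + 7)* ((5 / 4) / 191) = 5 / 3438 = 0.00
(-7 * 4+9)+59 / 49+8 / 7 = -816 / 49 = -16.65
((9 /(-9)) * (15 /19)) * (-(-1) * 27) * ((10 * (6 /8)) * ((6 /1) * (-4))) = 72900 /19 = 3836.84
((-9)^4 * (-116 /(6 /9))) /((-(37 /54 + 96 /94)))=2897416332 /4331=668994.77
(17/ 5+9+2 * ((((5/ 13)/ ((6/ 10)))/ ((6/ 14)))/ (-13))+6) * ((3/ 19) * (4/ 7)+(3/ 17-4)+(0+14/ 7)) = -541535258/ 17194905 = -31.49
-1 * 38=-38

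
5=5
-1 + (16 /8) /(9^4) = -6559 /6561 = -1.00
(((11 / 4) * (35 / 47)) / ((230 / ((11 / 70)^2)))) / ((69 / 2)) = 1331 / 208849200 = 0.00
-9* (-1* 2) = 18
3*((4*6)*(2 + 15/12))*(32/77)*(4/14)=14976/539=27.78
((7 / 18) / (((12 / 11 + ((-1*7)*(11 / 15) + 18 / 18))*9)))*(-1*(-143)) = -55055 / 27108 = -2.03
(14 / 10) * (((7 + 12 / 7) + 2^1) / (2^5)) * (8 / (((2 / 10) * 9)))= 25 / 12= 2.08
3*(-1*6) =-18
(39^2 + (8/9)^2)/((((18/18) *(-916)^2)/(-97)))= -0.18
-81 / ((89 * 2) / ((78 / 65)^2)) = -1458 / 2225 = -0.66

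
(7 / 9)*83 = 64.56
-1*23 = -23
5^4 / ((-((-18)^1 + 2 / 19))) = 2375 / 68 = 34.93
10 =10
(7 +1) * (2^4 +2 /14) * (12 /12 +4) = 4520 /7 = 645.71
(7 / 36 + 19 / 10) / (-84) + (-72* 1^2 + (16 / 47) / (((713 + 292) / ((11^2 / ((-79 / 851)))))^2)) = -7112786047854539 / 99545914666800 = -71.45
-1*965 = -965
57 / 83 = 0.69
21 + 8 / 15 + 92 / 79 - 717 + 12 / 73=-60046384 / 86505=-694.14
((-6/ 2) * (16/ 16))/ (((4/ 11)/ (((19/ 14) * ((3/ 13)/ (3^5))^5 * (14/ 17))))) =-209/ 29344689186944508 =-0.00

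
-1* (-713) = 713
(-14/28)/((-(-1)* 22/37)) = -37/44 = -0.84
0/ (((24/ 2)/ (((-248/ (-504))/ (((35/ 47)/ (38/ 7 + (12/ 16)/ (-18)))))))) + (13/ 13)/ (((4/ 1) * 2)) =1/ 8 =0.12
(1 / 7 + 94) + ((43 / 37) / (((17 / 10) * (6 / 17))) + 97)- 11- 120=48236 / 777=62.08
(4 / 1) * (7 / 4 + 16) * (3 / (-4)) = -213 / 4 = -53.25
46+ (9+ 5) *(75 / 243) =4076 / 81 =50.32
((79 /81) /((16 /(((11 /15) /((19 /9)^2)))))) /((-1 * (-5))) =869 /433200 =0.00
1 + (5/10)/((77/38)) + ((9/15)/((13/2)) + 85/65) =1019/385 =2.65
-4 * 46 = -184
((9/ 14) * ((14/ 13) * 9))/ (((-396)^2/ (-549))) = -549/ 25168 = -0.02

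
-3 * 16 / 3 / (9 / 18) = -32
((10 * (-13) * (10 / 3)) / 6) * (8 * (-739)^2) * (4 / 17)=-11359316800 / 153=-74243900.65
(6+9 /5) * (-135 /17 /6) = -351 /34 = -10.32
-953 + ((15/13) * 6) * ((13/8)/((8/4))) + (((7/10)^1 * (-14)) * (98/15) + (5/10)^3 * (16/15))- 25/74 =-22457657/22200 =-1011.61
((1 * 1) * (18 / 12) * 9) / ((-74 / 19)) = -513 / 148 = -3.47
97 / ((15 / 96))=3104 / 5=620.80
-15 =-15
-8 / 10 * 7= -28 / 5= -5.60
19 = 19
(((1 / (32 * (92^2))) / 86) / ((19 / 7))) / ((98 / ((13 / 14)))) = 13 / 86742863872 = 0.00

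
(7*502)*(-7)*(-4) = 98392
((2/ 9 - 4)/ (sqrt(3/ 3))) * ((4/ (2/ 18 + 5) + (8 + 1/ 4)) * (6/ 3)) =-4709/ 69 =-68.25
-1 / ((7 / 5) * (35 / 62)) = -62 / 49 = -1.27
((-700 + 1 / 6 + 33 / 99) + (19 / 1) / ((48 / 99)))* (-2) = 10565 / 8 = 1320.62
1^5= 1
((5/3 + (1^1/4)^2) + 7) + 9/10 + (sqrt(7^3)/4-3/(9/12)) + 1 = 7 * sqrt(7)/4 + 1591/240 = 11.26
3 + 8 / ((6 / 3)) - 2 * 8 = -9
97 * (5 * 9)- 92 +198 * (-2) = 3877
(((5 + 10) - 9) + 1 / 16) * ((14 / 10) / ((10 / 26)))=8827 / 400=22.07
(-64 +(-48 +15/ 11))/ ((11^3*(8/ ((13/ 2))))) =-15821/ 234256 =-0.07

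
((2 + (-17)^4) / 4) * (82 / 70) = 3424443 / 140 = 24460.31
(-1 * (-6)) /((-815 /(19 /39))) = -38 /10595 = -0.00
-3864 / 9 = -1288 / 3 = -429.33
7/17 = 0.41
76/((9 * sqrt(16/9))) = 19/3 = 6.33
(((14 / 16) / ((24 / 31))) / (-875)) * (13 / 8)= -403 / 192000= -0.00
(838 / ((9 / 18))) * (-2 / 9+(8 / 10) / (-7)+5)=7816.01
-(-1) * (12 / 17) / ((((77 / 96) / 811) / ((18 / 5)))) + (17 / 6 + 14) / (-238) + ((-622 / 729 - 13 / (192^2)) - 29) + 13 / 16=7092291809557 / 2791895040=2540.31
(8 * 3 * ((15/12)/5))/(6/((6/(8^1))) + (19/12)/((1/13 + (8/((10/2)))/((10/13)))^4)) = 17386195881672/23393570680771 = 0.74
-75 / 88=-0.85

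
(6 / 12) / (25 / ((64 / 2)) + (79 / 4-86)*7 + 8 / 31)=-496 / 459009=-0.00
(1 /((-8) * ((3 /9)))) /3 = -1 /8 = -0.12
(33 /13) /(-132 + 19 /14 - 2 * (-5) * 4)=-154 /5499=-0.03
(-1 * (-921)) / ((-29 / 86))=-79206 / 29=-2731.24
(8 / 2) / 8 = 1 / 2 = 0.50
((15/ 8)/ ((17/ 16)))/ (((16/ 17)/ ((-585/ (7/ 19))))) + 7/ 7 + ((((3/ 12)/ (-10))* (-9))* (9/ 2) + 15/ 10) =-2973.72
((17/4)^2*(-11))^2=39476.72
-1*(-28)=28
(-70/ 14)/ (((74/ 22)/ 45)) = -66.89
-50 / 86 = -25 / 43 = -0.58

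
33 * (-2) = -66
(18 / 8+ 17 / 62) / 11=313 / 1364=0.23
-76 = -76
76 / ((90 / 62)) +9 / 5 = 2437 / 45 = 54.16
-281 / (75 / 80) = -4496 / 15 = -299.73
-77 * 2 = -154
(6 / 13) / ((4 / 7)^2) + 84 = 8883 / 104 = 85.41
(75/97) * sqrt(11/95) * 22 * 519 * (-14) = -2397780 * sqrt(1045)/1843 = -42057.37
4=4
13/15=0.87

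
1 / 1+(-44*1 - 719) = -762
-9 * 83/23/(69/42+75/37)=-386946/43723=-8.85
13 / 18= 0.72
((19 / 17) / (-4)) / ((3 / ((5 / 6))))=-95 / 1224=-0.08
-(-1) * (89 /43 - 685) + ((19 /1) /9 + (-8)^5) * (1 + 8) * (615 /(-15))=519866993 /43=12089930.07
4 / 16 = 1 / 4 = 0.25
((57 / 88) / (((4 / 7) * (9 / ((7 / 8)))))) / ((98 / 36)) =0.04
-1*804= -804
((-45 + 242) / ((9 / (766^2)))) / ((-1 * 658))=-57795466 / 2961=-19518.90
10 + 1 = 11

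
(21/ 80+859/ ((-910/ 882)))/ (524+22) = -41219/ 27040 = -1.52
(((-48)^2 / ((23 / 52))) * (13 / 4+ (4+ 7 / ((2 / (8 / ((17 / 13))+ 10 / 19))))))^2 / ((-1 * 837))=-30164795.73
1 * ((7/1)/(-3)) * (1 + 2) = -7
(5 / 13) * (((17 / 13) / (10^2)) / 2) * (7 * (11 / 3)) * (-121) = -158389 / 20280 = -7.81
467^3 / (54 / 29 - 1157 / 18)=-1631761.70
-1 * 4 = -4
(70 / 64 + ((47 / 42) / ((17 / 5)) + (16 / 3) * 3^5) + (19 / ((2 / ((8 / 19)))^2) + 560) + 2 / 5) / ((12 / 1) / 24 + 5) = 183379267 / 542640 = 337.94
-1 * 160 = -160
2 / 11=0.18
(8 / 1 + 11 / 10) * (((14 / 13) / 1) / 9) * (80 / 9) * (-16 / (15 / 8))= -100352 / 1215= -82.59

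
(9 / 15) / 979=3 / 4895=0.00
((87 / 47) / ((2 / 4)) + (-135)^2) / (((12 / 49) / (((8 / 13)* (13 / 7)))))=3998162 / 47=85067.28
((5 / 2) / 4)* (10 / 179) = 0.03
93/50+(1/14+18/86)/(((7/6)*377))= 5684529/3055150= 1.86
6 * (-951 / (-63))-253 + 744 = 4071 / 7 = 581.57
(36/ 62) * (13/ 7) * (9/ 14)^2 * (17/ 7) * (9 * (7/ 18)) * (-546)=-6283251/ 3038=-2068.22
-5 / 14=-0.36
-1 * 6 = -6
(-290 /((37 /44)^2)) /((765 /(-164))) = 87.92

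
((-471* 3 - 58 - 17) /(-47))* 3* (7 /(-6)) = -5208 /47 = -110.81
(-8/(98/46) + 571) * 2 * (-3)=-166770/49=-3403.47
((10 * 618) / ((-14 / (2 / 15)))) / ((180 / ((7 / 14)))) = -103 / 630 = -0.16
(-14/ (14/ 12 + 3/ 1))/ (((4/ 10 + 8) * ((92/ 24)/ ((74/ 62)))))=-444/ 3565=-0.12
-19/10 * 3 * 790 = -4503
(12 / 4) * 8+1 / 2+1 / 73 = 3579 / 146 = 24.51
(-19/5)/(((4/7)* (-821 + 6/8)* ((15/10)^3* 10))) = 532/2214675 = 0.00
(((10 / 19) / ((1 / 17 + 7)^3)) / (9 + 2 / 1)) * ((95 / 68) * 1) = 289 / 1520640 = 0.00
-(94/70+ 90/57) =-1943/665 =-2.92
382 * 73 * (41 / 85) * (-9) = -10289934 / 85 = -121058.05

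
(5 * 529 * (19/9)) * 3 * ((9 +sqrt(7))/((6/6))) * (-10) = -1507650- 502550 * sqrt(7)/3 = -1950857.44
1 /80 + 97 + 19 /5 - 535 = -6947 /16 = -434.19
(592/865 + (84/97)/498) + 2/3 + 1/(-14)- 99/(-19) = 36077829791/5557363770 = 6.49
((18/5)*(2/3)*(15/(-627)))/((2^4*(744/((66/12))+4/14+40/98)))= -147/5569736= -0.00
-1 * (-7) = 7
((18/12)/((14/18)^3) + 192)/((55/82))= 291.01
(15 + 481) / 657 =496 / 657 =0.75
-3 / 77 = -0.04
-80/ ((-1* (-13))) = -80/ 13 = -6.15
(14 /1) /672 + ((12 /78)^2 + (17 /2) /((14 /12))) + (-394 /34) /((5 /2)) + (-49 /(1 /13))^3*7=-8732955438380021 /4826640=-1809323968.31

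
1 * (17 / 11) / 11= 17 / 121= 0.14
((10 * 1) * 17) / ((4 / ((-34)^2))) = 49130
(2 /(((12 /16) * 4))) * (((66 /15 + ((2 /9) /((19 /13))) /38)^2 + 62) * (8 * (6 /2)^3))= 343683238384 /29322225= 11720.91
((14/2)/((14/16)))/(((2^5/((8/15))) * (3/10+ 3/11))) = 44/189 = 0.23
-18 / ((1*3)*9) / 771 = -2 / 2313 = -0.00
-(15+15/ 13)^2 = -44100/ 169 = -260.95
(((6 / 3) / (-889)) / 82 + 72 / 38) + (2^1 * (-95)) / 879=1021794565 / 608734749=1.68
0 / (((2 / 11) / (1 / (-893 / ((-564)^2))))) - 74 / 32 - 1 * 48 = -805 / 16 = -50.31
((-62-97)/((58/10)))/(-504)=265/4872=0.05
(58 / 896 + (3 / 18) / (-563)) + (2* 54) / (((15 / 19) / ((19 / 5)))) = 9834928237 / 18916800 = 519.90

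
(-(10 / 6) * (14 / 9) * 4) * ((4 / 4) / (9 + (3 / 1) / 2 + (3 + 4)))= -16 / 27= -0.59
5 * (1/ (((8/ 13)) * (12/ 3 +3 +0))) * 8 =65/ 7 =9.29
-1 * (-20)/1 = 20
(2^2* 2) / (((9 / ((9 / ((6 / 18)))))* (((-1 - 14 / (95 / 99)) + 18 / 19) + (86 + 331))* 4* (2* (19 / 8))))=15 / 4778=0.00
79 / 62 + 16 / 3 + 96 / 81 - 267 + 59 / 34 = -3663569 / 14229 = -257.47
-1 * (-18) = 18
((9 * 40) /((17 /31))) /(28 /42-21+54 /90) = -20925 /629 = -33.27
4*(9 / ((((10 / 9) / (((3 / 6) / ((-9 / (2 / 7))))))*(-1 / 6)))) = 108 / 35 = 3.09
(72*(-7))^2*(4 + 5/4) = 1333584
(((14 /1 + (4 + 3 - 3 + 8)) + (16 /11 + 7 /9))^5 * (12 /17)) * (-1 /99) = -682290072834987500 /5335054179939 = -127888.12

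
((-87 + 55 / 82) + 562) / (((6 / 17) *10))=132617 / 984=134.77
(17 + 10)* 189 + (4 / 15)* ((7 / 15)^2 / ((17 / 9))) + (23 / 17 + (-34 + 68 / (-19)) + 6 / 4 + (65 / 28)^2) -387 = 445057813741 / 94962000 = 4686.69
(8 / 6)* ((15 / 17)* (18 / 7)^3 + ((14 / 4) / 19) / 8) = 26634737 / 1329468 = 20.03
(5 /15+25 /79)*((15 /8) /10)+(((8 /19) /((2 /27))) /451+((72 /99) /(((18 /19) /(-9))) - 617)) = -3378118995 /5415608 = -623.77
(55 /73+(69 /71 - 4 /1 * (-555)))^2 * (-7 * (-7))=6497393977939396 /26863489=241867092.47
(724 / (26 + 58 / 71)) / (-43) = -12851 / 20468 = -0.63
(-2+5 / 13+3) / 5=18 / 65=0.28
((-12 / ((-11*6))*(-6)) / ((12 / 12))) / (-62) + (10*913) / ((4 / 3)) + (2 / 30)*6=23351399 / 3410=6847.92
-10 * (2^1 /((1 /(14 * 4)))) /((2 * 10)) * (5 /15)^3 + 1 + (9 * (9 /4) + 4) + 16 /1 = 4231 /108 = 39.18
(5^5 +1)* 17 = 53142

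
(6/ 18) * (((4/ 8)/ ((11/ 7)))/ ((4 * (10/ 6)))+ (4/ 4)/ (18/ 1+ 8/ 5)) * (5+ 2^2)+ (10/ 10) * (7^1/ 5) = 36571/ 21560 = 1.70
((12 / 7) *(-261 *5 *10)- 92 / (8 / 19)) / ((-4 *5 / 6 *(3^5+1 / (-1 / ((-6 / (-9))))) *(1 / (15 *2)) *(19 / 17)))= 145162881 / 193382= 750.65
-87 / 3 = -29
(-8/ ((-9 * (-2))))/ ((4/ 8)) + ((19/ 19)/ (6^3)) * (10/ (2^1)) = -187/ 216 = -0.87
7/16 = 0.44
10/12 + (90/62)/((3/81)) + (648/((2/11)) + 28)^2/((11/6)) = 14399231719/2046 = 7037747.66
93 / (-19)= -93 / 19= -4.89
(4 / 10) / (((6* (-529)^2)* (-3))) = -1 / 12592845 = -0.00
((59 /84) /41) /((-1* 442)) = -59 /1522248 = -0.00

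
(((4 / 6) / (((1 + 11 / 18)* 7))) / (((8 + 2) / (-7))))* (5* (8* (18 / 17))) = -864 / 493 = -1.75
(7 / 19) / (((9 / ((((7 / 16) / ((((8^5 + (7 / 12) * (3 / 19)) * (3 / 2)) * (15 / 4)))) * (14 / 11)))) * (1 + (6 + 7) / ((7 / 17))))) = 2401 / 632393375625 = 0.00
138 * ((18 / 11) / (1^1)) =2484 / 11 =225.82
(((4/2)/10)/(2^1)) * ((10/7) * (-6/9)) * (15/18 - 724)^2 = -49806.67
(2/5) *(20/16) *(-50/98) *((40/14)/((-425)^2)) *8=-0.00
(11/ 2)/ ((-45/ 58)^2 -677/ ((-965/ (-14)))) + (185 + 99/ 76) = 38401822743/ 206788172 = 185.71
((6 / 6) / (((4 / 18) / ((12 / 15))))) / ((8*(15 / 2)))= 3 / 50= 0.06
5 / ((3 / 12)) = 20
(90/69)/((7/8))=240/161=1.49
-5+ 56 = 51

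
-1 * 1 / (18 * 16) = -1 / 288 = -0.00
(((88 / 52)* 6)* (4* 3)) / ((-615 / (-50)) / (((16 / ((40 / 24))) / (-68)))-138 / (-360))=-190080 / 135317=-1.40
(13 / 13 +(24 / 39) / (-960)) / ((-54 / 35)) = -10913 / 16848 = -0.65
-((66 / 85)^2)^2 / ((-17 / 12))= 227696832 / 887410625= 0.26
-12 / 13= -0.92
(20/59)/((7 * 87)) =20/35931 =0.00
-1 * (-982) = 982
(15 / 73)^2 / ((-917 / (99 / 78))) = -7425 / 127054018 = -0.00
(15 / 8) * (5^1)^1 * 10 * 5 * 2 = 1875 / 2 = 937.50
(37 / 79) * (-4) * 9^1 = -1332 / 79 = -16.86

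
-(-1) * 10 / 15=2 / 3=0.67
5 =5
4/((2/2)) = 4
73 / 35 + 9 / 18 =181 / 70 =2.59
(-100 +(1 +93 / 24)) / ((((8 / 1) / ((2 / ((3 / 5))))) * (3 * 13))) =-3805 / 3744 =-1.02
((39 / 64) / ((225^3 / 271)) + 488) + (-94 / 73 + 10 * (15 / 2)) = 561.71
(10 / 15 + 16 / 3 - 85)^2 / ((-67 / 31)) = -193471 / 67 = -2887.63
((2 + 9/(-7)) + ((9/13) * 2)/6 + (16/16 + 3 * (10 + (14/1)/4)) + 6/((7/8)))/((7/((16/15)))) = 23928/3185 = 7.51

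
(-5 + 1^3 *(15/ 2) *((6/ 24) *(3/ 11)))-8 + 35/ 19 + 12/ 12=-16129/ 1672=-9.65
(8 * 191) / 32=191 / 4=47.75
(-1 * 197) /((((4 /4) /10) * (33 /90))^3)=-3996243.43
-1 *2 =-2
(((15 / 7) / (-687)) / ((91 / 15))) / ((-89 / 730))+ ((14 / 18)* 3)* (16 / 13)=112015178 / 38948091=2.88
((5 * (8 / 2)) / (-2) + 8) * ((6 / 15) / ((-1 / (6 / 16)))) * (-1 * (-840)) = 252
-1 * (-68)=68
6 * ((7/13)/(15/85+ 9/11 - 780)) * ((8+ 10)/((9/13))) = -2618/24279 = -0.11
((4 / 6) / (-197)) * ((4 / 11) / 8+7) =-155 / 6501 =-0.02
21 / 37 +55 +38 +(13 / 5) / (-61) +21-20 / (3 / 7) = 2297342 / 33855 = 67.86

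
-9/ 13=-0.69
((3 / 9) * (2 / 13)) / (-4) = -1 / 78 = -0.01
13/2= 6.50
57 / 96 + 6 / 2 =3.59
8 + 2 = 10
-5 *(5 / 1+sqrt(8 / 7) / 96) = -25- 5 *sqrt(14) / 336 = -25.06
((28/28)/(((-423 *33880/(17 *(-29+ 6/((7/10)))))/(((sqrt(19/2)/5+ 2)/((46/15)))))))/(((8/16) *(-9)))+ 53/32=833783261/503417376 - 221 *sqrt(38)/1258543440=1.66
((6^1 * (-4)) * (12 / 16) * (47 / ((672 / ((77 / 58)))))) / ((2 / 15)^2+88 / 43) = -15005925 / 18534016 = -0.81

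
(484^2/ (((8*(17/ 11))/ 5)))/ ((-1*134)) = -805255/ 1139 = -706.98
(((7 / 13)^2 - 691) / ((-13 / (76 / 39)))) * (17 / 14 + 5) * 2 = 257272920 / 199927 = 1286.83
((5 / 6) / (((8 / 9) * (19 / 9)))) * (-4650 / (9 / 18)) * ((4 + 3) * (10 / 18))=-1220625 / 76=-16060.86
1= 1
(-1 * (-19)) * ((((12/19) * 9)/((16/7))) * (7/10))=1323/40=33.08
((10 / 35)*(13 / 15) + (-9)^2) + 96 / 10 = 9539 / 105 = 90.85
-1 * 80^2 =-6400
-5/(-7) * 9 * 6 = 270/7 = 38.57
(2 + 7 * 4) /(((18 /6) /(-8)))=-80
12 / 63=4 / 21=0.19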